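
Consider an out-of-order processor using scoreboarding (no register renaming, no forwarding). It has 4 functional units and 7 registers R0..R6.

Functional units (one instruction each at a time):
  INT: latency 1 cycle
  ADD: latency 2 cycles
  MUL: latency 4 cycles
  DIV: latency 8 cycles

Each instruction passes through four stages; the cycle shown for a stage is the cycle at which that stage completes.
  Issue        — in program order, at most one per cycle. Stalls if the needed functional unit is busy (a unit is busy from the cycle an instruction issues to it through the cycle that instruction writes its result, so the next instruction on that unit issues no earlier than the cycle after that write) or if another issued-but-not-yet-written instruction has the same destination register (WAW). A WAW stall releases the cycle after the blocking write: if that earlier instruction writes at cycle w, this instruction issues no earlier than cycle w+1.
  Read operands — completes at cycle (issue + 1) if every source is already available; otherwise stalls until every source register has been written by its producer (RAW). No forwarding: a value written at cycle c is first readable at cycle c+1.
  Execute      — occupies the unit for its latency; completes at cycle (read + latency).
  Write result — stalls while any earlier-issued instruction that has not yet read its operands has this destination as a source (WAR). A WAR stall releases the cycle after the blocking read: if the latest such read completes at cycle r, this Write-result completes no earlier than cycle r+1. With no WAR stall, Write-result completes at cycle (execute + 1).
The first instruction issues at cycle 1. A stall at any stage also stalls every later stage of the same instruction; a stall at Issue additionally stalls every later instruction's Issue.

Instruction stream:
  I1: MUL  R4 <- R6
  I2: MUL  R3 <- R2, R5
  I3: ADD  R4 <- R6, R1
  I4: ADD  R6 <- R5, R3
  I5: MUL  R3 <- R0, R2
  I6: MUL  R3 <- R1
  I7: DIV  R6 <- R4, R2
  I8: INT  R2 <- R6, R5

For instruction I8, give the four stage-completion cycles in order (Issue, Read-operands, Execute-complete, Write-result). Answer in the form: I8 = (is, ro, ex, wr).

I8 = (24, 34, 35, 36)

I1  is:1  ro:2  ex:6  wr:7
I2  is:8  ro:9  ex:13  wr:14  — struct: MUL busy until I1 writes@7
I3  is:9  ro:10  ex:12  wr:13
I4  is:14  ro:15  ex:17  wr:18  — struct: ADD busy until I3 writes@13
I5  is:15  ro:16  ex:20  wr:21
I6  is:22  ro:23  ex:27  wr:28  — struct: MUL busy until I5 writes@21
I7  is:23  ro:24  ex:32  wr:33
I8  is:24  ro:34  ex:35  wr:36  — RAW R6: wait I7 write@33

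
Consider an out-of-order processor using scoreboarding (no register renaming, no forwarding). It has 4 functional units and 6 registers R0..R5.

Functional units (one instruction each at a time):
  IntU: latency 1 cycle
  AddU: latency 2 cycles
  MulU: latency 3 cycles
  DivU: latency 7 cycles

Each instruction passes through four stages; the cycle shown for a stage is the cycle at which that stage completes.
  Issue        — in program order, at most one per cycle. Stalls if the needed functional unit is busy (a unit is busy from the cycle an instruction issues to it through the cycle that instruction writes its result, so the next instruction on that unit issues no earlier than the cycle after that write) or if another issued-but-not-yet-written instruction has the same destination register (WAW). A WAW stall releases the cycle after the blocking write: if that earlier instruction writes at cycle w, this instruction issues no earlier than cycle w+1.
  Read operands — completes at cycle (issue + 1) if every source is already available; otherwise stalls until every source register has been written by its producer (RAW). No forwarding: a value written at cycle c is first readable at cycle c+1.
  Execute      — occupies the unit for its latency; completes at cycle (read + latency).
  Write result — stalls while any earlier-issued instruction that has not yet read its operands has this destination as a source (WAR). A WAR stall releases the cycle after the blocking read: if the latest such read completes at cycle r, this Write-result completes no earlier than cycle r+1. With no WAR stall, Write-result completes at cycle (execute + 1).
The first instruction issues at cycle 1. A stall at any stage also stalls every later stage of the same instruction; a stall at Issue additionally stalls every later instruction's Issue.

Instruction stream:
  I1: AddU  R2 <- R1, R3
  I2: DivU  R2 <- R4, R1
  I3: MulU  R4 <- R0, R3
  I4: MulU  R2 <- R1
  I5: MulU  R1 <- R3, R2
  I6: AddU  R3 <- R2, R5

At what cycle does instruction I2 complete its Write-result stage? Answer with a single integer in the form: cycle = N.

cycle = 15

t=1  I1 dispatched to AddU
t=2  I1 operands ready
t=4  I1 complete
t=5  R2←I1
t=6  I2 dispatched to DivU
t=7  I2 operands ready | I3 dispatched to MulU
t=8  I3 operands ready
t=11  I3 complete
t=12  R4←I3
t=14  I2 complete
t=15  R2←I2
t=16  I4 dispatched to MulU
t=17  I4 operands ready
t=20  I4 complete
t=21  R2←I4
t=22  I5 dispatched to MulU
t=23  I5 operands ready | I6 dispatched to AddU
t=24  I6 operands ready
t=26  I5 complete | I6 complete
t=27  R1←I5 | R3←I6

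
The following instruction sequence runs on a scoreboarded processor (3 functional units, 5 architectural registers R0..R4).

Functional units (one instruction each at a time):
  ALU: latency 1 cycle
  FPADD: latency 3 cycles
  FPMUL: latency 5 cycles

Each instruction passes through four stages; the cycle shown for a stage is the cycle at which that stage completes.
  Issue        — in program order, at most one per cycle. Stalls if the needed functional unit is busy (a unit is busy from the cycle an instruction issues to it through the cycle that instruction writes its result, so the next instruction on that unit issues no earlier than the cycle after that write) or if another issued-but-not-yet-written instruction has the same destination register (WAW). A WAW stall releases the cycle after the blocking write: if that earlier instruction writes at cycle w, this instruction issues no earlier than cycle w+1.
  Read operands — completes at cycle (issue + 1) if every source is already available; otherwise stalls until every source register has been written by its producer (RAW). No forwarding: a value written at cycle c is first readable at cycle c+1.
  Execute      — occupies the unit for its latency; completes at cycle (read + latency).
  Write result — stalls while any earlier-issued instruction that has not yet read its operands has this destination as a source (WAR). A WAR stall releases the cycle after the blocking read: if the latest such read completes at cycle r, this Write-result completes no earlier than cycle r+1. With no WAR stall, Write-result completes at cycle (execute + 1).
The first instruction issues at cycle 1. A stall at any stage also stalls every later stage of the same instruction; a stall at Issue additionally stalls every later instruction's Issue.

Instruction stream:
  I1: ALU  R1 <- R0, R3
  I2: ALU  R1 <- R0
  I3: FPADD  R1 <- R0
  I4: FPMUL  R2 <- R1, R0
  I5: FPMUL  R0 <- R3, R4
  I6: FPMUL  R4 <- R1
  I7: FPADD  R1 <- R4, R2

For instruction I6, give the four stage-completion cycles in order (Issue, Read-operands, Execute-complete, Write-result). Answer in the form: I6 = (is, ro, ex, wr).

t=1  I1 dispatched to ALU
t=2  I1 operands ready
t=3  I1 complete
t=4  R1←I1
t=5  I2 dispatched to ALU
t=6  I2 operands ready
t=7  I2 complete
t=8  R1←I2
t=9  I3 dispatched to FPADD
t=10  I3 operands ready; I4 dispatched to FPMUL
t=13  I3 complete
t=14  R1←I3
t=15  I4 operands ready
t=20  I4 complete
t=21  R2←I4
t=22  I5 dispatched to FPMUL
t=23  I5 operands ready
t=28  I5 complete
t=29  R0←I5
t=30  I6 dispatched to FPMUL
t=31  I6 operands ready; I7 dispatched to FPADD
t=36  I6 complete
t=37  R4←I6
t=38  I7 operands ready
t=41  I7 complete
t=42  R1←I7

I6 = (30, 31, 36, 37)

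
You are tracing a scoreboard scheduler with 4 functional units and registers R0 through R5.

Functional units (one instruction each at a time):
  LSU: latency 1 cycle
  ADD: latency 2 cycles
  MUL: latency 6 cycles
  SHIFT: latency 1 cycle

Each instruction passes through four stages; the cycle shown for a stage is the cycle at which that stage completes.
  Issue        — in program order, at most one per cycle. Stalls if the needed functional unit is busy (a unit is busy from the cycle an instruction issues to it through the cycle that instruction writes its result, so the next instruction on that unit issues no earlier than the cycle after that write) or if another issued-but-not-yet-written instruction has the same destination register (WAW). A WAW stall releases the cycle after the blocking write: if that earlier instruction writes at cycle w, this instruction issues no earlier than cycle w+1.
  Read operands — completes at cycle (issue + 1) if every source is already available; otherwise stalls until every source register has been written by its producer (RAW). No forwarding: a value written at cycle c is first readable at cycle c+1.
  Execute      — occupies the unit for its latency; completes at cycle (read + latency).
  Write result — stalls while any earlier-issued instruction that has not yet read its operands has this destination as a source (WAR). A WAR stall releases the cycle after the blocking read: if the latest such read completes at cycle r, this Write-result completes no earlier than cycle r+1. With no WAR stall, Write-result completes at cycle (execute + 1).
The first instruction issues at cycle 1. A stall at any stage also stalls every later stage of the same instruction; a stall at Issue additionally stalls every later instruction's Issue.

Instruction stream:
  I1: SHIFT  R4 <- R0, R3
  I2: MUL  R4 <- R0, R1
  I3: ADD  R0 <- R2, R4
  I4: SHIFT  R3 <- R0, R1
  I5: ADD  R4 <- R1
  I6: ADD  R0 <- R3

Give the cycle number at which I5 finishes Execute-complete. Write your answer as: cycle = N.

cycle = 21

c1: issue I1 (SHIFT)
c2: I1 read-ops
c3: I1 finished on SHIFT
c4: I1→R4
c5: issue I2 (MUL)
c6: I2 read-ops · issue I3 (ADD)
c7: issue I4 (SHIFT)
c12: I2 finished on MUL
c13: I2→R4
c14: I3 read-ops
c16: I3 finished on ADD
c17: I3→R0
c18: I4 read-ops · issue I5 (ADD)
c19: I4 finished on SHIFT · I5 read-ops
c20: I4→R3
c21: I5 finished on ADD
c22: I5→R4
c23: issue I6 (ADD)
c24: I6 read-ops
c26: I6 finished on ADD
c27: I6→R0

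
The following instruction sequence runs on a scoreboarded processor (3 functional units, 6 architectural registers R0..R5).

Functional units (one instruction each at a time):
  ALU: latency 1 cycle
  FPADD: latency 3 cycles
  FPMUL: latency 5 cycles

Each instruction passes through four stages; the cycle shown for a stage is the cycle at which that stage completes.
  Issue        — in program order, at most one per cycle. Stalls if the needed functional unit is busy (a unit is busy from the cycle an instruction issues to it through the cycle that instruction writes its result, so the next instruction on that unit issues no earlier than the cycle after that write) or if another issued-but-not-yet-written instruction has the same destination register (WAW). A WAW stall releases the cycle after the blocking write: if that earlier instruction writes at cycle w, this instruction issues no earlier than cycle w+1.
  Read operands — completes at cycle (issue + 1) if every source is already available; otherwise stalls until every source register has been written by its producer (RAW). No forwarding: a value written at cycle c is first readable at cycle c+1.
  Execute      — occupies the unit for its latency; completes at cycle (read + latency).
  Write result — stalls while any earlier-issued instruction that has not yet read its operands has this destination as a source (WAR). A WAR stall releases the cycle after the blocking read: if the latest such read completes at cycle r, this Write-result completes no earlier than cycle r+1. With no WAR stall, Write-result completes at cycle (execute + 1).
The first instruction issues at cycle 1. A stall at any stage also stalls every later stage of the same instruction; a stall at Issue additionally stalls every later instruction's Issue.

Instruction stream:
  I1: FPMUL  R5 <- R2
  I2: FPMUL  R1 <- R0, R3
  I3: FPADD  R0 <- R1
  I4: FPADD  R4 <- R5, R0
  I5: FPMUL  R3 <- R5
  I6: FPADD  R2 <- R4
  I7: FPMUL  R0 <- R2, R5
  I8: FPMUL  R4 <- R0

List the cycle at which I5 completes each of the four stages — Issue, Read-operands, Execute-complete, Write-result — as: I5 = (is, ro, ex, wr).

cycle 1: I1 dispatched to FPMUL
cycle 2: I1 operands ready
cycle 7: I1 complete
cycle 8: R5←I1
cycle 9: I2 dispatched to FPMUL
cycle 10: I2 operands ready; I3 dispatched to FPADD
cycle 15: I2 complete
cycle 16: R1←I2
cycle 17: I3 operands ready
cycle 20: I3 complete
cycle 21: R0←I3
cycle 22: I4 dispatched to FPADD
cycle 23: I4 operands ready; I5 dispatched to FPMUL
cycle 24: I5 operands ready
cycle 26: I4 complete
cycle 27: R4←I4
cycle 28: I6 dispatched to FPADD
cycle 29: I5 complete; I6 operands ready
cycle 30: R3←I5
cycle 31: I7 dispatched to FPMUL
cycle 32: I6 complete
cycle 33: R2←I6
cycle 34: I7 operands ready
cycle 39: I7 complete
cycle 40: R0←I7
cycle 41: I8 dispatched to FPMUL
cycle 42: I8 operands ready
cycle 47: I8 complete
cycle 48: R4←I8

I5 = (23, 24, 29, 30)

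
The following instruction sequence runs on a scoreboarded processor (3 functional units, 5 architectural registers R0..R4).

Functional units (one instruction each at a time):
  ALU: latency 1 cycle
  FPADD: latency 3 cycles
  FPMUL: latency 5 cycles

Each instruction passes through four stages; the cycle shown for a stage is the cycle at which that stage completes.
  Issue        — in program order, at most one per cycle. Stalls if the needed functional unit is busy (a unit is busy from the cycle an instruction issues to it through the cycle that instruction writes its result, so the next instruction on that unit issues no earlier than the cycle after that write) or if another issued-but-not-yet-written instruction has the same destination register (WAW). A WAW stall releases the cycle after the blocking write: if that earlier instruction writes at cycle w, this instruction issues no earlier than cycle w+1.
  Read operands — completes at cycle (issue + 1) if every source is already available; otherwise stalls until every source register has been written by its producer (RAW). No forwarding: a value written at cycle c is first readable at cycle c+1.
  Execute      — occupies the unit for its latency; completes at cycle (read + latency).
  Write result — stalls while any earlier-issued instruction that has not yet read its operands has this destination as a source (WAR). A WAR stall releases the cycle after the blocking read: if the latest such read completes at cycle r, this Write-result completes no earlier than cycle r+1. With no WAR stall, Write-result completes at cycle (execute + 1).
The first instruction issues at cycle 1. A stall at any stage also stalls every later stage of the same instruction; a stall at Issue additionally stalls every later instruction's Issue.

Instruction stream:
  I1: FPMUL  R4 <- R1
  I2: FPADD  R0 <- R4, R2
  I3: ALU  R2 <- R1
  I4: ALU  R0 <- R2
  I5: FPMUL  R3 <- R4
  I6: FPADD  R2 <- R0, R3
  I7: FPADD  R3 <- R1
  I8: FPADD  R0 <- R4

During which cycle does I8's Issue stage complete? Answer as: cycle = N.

cycle = 34

c1: I1→FPMUL
c2: I1 RO; I2→FPADD
c3: I3→ALU
c4: I3 RO
c5: I3 EX
c7: I1 EX
c8: I1 WR R4
c9: I2 RO
c10: I3 WR R2
c12: I2 EX
c13: I2 WR R0
c14: I4→ALU
c15: I4 RO; I5→FPMUL
c16: I4 EX; I5 RO; I6→FPADD
c17: I4 WR R0
c21: I5 EX
c22: I5 WR R3
c23: I6 RO
c26: I6 EX
c27: I6 WR R2
c28: I7→FPADD
c29: I7 RO
c32: I7 EX
c33: I7 WR R3
c34: I8→FPADD
c35: I8 RO
c38: I8 EX
c39: I8 WR R0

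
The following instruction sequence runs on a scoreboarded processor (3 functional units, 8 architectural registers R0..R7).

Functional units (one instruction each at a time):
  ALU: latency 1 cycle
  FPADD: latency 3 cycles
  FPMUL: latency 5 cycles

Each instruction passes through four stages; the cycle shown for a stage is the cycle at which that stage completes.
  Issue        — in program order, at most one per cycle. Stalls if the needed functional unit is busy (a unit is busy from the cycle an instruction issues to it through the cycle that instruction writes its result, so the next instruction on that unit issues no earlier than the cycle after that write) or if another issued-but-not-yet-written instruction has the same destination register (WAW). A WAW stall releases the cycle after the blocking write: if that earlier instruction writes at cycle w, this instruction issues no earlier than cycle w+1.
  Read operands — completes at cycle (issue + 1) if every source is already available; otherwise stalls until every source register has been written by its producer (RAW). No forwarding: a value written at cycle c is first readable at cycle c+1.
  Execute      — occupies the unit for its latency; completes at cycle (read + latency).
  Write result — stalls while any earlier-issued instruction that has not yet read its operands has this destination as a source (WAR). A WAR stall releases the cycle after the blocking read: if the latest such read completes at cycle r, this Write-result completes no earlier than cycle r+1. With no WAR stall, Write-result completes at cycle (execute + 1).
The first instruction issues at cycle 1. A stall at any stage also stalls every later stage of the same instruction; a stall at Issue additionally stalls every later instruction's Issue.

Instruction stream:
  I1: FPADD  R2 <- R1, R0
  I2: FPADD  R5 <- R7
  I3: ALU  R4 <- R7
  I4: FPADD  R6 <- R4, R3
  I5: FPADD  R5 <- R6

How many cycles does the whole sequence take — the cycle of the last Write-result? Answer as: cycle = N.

c1: issue I1 (FPADD)
c2: I1 read-ops
c5: I1 finished on FPADD
c6: I1→R2
c7: issue I2 (FPADD)
c8: I2 read-ops · issue I3 (ALU)
c9: I3 read-ops
c10: I3 finished on ALU
c11: I2 finished on FPADD · I3→R4
c12: I2→R5
c13: issue I4 (FPADD)
c14: I4 read-ops
c17: I4 finished on FPADD
c18: I4→R6
c19: issue I5 (FPADD)
c20: I5 read-ops
c23: I5 finished on FPADD
c24: I5→R5

cycle = 24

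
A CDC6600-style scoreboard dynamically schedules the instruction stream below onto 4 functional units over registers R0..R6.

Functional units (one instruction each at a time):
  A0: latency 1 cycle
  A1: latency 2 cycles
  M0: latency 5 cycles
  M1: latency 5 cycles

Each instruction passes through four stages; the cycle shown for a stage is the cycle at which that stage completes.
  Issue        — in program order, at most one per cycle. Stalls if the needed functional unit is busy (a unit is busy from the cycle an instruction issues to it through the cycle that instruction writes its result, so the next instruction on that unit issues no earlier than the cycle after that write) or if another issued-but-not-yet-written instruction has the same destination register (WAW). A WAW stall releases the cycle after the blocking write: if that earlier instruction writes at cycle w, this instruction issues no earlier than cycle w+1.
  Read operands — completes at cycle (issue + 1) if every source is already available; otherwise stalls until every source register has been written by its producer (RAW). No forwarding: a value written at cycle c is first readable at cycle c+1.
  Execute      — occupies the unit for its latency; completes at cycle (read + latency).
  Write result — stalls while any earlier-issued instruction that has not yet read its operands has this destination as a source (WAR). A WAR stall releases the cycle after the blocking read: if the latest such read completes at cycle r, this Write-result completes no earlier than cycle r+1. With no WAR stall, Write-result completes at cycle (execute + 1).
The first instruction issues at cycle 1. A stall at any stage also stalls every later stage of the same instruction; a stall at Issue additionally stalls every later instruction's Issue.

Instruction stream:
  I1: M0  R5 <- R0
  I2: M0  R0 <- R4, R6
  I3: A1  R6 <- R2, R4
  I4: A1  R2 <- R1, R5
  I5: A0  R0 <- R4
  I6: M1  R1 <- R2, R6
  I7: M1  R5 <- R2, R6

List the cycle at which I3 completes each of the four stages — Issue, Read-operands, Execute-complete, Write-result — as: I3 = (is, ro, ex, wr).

[1] I1 dispatched to M0
[2] I1 operands ready
[7] I1 complete
[8] R5←I1
[9] I2 dispatched to M0
[10] I2 operands ready, I3 dispatched to A1
[11] I3 operands ready
[13] I3 complete
[14] R6←I3
[15] I2 complete, I4 dispatched to A1
[16] R0←I2, I4 operands ready
[17] I5 dispatched to A0
[18] I4 complete, I5 operands ready, I6 dispatched to M1
[19] R2←I4, I5 complete
[20] R0←I5, I6 operands ready
[25] I6 complete
[26] R1←I6
[27] I7 dispatched to M1
[28] I7 operands ready
[33] I7 complete
[34] R5←I7

I3 = (10, 11, 13, 14)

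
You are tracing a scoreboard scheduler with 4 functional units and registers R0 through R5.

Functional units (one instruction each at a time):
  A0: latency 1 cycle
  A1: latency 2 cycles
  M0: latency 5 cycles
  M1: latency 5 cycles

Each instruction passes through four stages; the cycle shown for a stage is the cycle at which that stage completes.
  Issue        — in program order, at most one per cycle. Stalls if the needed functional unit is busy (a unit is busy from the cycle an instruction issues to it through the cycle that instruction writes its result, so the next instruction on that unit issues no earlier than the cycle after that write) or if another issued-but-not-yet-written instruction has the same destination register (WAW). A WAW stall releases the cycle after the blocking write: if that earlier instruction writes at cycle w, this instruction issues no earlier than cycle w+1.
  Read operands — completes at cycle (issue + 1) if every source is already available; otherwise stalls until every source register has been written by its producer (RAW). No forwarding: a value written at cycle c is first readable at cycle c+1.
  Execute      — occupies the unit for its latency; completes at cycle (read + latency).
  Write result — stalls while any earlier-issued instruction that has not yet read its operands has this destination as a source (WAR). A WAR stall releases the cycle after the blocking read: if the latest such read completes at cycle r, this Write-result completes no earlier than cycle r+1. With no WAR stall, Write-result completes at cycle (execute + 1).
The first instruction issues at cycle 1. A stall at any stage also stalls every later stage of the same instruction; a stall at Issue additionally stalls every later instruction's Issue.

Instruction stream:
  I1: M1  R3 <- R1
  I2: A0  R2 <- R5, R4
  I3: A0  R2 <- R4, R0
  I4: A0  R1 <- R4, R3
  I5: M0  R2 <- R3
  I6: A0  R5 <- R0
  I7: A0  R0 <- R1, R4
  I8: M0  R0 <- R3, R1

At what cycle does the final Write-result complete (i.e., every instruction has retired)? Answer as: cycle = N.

cycle = 29

[1] I1 issues→M1
[2] I1 reads, I2 issues→A0
[3] I2 reads
[4] I2 exec-done
[5] I2 writes R2
[6] I3 issues→A0
[7] I1 exec-done, I3 reads
[8] I1 writes R3, I3 exec-done
[9] I3 writes R2
[10] I4 issues→A0
[11] I4 reads, I5 issues→M0
[12] I4 exec-done, I5 reads
[13] I4 writes R1
[14] I6 issues→A0
[15] I6 reads
[16] I6 exec-done
[17] I5 exec-done, I6 writes R5
[18] I5 writes R2, I7 issues→A0
[19] I7 reads
[20] I7 exec-done
[21] I7 writes R0
[22] I8 issues→M0
[23] I8 reads
[28] I8 exec-done
[29] I8 writes R0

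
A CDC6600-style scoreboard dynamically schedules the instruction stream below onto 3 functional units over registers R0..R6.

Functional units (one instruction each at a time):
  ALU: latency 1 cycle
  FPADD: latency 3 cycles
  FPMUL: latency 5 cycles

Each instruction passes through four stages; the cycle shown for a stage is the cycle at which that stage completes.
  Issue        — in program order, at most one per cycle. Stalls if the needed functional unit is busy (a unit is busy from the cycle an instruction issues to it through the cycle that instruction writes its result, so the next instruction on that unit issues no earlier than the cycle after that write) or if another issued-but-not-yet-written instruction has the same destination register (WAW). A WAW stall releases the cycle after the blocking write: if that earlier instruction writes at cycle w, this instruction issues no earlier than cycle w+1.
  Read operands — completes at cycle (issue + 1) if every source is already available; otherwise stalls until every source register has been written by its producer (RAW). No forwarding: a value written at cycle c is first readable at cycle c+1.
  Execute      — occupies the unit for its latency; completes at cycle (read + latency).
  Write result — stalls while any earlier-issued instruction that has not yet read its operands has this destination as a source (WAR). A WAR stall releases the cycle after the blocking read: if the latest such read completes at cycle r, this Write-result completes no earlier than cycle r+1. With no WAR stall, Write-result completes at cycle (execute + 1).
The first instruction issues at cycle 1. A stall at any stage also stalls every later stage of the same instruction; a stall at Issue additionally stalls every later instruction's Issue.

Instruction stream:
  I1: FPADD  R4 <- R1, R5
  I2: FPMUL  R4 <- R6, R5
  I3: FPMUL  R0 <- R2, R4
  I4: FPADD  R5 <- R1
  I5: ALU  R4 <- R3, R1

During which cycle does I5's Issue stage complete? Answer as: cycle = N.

cycle = 17

1) issue 1, read 2, done 5, write 6
2) issue 7, read 8, done 13, write 14  <WAW R4: wait I1 write@6>
3) issue 15, read 16, done 21, write 22  <struct: FPMUL busy until I2 writes@14>
4) issue 16, read 17, done 20, write 21
5) issue 17, read 18, done 19, write 20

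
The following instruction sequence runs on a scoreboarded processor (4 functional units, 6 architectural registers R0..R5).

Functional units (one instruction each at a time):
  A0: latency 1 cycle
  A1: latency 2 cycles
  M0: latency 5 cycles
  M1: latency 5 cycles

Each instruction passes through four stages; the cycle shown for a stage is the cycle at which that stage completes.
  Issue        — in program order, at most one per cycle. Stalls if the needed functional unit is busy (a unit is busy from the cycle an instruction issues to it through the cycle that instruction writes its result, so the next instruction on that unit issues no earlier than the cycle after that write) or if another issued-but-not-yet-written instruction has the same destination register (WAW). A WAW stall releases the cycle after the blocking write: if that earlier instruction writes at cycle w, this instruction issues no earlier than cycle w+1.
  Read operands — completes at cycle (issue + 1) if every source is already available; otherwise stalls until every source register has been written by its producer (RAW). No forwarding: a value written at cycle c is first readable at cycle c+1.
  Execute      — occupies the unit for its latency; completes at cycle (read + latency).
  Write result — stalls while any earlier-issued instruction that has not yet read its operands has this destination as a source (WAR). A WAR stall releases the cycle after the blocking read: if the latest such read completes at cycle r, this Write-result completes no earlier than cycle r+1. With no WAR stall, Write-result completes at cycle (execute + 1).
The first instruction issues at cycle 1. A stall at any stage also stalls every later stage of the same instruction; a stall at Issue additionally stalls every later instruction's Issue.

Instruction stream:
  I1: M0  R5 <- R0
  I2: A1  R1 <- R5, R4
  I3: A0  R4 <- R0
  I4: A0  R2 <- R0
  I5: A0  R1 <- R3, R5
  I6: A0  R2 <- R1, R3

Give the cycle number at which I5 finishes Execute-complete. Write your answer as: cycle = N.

1) issue 1, read 2, done 7, write 8
2) issue 2, read 9, done 11, write 12  <RAW R5: wait I1 write@8>
3) issue 3, read 4, done 5, write 10  <WAR R4: wait I2 read@9>
4) issue 11, read 12, done 13, write 14  <struct: A0 busy until I3 writes@10>
5) issue 15, read 16, done 17, write 18  <struct: A0 busy until I4 writes@14>
6) issue 19, read 20, done 21, write 22  <struct: A0 busy until I5 writes@18>

cycle = 17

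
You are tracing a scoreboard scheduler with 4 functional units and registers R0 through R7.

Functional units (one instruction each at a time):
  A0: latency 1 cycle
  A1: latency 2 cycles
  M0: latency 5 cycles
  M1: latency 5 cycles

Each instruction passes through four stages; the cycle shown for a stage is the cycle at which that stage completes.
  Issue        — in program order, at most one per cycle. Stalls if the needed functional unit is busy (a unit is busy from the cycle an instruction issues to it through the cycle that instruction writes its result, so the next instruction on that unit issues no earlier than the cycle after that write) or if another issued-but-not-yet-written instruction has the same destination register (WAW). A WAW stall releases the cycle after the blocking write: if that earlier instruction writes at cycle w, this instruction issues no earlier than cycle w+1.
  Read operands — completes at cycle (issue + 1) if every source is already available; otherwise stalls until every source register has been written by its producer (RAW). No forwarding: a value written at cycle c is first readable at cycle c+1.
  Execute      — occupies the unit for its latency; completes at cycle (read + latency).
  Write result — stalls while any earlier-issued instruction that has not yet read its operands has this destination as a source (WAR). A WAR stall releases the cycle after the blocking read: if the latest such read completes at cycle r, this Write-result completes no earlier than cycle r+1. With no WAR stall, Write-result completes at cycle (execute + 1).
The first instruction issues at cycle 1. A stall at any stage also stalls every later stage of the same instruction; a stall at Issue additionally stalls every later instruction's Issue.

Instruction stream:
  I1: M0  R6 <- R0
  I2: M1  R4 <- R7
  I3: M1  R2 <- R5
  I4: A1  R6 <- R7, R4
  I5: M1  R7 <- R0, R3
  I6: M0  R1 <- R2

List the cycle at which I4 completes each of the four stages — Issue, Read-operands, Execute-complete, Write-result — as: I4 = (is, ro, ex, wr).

I4 = (11, 12, 14, 15)

[1] issue I1 (M0)
[2] I1 read-ops | issue I2 (M1)
[3] I2 read-ops
[7] I1 finished on M0
[8] I1→R6 | I2 finished on M1
[9] I2→R4
[10] issue I3 (M1)
[11] I3 read-ops | issue I4 (A1)
[12] I4 read-ops
[14] I4 finished on A1
[15] I4→R6
[16] I3 finished on M1
[17] I3→R2
[18] issue I5 (M1)
[19] I5 read-ops | issue I6 (M0)
[20] I6 read-ops
[24] I5 finished on M1
[25] I5→R7 | I6 finished on M0
[26] I6→R1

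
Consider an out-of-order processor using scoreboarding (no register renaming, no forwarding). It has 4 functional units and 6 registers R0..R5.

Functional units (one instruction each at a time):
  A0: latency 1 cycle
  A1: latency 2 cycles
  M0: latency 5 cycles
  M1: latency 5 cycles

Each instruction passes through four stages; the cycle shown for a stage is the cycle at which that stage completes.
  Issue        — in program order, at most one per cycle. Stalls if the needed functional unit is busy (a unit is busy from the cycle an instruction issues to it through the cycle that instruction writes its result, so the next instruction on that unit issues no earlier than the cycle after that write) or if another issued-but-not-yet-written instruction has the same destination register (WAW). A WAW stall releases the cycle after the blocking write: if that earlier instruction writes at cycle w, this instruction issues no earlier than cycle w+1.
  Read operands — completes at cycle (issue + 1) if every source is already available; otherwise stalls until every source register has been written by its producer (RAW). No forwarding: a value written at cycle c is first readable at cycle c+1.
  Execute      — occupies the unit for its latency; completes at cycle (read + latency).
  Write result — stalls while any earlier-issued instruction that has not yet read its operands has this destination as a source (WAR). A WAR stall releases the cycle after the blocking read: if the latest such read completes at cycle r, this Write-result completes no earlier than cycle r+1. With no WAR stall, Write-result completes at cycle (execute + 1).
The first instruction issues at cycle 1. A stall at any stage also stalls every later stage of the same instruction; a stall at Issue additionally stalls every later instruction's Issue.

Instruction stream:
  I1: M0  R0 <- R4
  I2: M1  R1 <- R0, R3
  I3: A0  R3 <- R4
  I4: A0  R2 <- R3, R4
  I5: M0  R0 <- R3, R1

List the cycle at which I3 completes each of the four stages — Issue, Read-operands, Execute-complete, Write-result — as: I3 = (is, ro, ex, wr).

  I1 | 1 | 2 | 7 | 8
  I2 | 2 | 9 | 14 | 15   RAW R0: wait I1 write@8
  I3 | 3 | 4 | 5 | 10   WAR R3: wait I2 read@9
  I4 | 11 | 12 | 13 | 14   struct: A0 busy until I3 writes@10
  I5 | 12 | 16 | 21 | 22   RAW R1: wait I2 write@15

I3 = (3, 4, 5, 10)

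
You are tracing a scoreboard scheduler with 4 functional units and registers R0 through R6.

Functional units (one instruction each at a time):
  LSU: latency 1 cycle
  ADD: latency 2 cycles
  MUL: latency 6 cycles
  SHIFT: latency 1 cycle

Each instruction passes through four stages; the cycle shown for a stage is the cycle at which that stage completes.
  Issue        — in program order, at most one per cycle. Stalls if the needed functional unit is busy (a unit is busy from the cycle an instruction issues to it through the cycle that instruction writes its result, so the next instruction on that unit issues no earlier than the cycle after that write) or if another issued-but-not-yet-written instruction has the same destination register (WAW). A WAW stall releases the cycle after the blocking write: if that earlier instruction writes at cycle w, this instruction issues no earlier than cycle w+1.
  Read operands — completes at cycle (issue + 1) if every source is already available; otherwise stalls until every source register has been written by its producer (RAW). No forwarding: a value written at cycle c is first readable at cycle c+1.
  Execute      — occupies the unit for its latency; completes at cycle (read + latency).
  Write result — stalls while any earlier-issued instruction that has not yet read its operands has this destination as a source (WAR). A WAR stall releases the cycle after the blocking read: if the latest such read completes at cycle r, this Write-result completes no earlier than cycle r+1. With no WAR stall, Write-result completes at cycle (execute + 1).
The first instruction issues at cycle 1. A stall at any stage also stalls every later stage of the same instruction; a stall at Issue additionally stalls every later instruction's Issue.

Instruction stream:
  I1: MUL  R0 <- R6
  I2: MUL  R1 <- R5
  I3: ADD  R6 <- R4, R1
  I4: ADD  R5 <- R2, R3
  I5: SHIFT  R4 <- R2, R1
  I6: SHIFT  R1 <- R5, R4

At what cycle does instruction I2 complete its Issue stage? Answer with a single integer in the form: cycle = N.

t=1  I1 issues→MUL
t=2  I1 reads
t=8  I1 exec-done
t=9  I1 writes R0
t=10  I2 issues→MUL
t=11  I2 reads, I3 issues→ADD
t=17  I2 exec-done
t=18  I2 writes R1
t=19  I3 reads
t=21  I3 exec-done
t=22  I3 writes R6
t=23  I4 issues→ADD
t=24  I4 reads, I5 issues→SHIFT
t=25  I5 reads
t=26  I4 exec-done, I5 exec-done
t=27  I4 writes R5, I5 writes R4
t=28  I6 issues→SHIFT
t=29  I6 reads
t=30  I6 exec-done
t=31  I6 writes R1

cycle = 10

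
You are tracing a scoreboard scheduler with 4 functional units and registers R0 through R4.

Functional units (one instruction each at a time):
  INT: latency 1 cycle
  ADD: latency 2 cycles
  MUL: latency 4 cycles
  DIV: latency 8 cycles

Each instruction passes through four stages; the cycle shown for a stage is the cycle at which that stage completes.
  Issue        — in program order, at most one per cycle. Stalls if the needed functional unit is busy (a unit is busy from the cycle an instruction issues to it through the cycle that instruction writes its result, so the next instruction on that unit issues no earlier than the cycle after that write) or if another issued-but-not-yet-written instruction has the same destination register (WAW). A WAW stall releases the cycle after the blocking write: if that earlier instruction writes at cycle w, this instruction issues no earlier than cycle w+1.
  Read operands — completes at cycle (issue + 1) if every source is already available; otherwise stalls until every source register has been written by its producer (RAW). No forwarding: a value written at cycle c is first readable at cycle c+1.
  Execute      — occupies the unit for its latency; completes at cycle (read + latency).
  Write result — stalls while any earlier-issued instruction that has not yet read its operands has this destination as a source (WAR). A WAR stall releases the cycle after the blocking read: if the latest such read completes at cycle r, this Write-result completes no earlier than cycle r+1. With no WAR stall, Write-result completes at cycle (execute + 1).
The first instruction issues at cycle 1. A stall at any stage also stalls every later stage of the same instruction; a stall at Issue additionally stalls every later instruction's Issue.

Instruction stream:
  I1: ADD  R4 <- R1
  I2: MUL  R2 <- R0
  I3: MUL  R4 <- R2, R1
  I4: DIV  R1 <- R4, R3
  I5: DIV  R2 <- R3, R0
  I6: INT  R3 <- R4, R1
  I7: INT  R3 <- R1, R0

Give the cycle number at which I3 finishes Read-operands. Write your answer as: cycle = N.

cycle = 10

  I1 | 1 | 2 | 4 | 5
  I2 | 2 | 3 | 7 | 8
  I3 | 9 | 10 | 14 | 15   struct: MUL busy until I2 writes@8
  I4 | 10 | 16 | 24 | 25   RAW R4: wait I3 write@15
  I5 | 26 | 27 | 35 | 36   struct: DIV busy until I4 writes@25
  I6 | 27 | 28 | 29 | 30
  I7 | 31 | 32 | 33 | 34   struct: INT busy until I6 writes@30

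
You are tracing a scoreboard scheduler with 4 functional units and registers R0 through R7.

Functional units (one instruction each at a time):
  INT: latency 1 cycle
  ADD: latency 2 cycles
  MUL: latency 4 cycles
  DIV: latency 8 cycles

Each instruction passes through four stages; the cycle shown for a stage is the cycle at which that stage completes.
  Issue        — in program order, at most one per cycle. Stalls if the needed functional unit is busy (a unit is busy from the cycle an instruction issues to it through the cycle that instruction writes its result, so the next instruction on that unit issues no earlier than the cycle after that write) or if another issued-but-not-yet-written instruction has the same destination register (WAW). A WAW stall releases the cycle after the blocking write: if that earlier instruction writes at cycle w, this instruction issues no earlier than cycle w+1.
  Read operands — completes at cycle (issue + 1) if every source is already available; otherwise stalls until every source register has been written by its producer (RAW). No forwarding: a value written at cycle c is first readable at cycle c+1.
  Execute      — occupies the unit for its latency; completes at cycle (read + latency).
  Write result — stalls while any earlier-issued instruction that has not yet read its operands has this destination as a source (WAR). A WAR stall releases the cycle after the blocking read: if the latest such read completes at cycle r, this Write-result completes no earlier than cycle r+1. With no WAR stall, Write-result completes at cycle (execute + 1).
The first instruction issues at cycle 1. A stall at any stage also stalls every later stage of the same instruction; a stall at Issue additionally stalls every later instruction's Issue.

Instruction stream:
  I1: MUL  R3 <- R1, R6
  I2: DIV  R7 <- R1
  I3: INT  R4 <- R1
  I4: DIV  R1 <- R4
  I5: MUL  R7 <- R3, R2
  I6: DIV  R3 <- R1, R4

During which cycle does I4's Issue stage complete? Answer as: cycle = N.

cycle 1: I1→MUL
cycle 2: I1 RO · I2→DIV
cycle 3: I2 RO · I3→INT
cycle 4: I3 RO
cycle 5: I3 EX
cycle 6: I1 EX · I3 WR R4
cycle 7: I1 WR R3
cycle 11: I2 EX
cycle 12: I2 WR R7
cycle 13: I4→DIV
cycle 14: I4 RO · I5→MUL
cycle 15: I5 RO
cycle 19: I5 EX
cycle 20: I5 WR R7
cycle 22: I4 EX
cycle 23: I4 WR R1
cycle 24: I6→DIV
cycle 25: I6 RO
cycle 33: I6 EX
cycle 34: I6 WR R3

cycle = 13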